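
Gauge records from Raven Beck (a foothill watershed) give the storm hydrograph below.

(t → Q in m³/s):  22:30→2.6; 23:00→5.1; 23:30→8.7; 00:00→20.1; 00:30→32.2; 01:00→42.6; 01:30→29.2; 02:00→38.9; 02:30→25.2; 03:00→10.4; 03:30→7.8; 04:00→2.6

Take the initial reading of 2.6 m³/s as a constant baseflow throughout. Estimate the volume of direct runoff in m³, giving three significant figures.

Direct-runoff ordinates (Q − Q_b): 0.0, 2.5, 6.1, 17.5, 29.6, 40.0, 26.6, 36.3, 22.6, 7.8, 5.2, 0.0 m³/s.
ΣQ_DR = 194.2 m³/s.
With Δt = 0.5 h = 1800 s, V = ΣQ_DR · Δt = 194.2 × 1800 = 3.50 × 10^5 m³.

V ≈ 3.50 × 10^5 m³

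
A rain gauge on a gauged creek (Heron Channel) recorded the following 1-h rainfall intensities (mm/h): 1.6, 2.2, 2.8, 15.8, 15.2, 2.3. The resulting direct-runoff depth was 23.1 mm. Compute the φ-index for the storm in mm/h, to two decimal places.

Only the 2 blocks with intensity above φ contribute runoff: 15.8, 15.2 mm/h.
Σ(I−φ)·Δt = d  ⇒  (15.8+15.2 − 2φ)·1 = 23.1
φ = (31.00 − 23.1/1) / 2 = 3.95 mm/h.

φ ≈ 3.95 mm/h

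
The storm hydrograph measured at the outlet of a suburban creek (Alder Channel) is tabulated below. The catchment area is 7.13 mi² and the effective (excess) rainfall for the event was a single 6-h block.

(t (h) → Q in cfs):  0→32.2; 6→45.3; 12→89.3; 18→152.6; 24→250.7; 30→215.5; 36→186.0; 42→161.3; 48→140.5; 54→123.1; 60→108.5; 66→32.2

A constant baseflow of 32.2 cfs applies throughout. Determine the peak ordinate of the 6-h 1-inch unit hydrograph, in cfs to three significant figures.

Direct runoff: 0.0, 13.1, 57.1, 120.4, 218.5, 183.3, 153.8, 129.1, 108.3, 90.9, 76.3, 0.0 cfs; ΣQ_DR = 1151 cfs, peak = 218.5 cfs.
Runoff depth d = ΣQ_DR·Δt / A = 1151 × 21600 / (7.13 mi²) = 1.501 in.
The 1-inch UH is the DRH scaled by (1 in)/d, so U_p = 218.5 × 1/1.501 = 146 cfs.

U_p ≈ 146 cfs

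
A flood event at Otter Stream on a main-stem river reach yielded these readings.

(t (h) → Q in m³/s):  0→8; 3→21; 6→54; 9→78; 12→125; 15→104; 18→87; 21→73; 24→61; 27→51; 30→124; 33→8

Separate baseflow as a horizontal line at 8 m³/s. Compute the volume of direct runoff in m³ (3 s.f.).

V ≈ 7.54 × 10^6 m³

Direct-runoff ordinates (Q − Q_b): 0.0, 13.0, 46.0, 70.0, 117.0, 96.0, 79.0, 65.0, 53.0, 43.0, 116.0, 0.0 m³/s.
ΣQ_DR = 698.0 m³/s.
With Δt = 3 h = 10800 s, V = ΣQ_DR · Δt = 698.0 × 10800 = 7.54 × 10^6 m³.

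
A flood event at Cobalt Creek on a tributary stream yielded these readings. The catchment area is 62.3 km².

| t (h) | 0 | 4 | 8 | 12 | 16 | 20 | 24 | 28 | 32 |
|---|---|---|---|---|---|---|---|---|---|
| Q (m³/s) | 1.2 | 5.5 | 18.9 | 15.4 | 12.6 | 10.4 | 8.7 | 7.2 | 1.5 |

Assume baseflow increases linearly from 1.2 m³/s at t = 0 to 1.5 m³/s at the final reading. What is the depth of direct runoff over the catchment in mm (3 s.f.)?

Direct runoff: 0.00, 4.26, 17.62, 14.09, 11.25, 9.01, 7.28, 5.74, 0.00 m³/s; ΣQ_DR = 69.25 m³/s.
V = ΣQ_DR · Δt = 69.25 × 14400 s = 9.972 × 10^5 m³.
Over A = 62.3 km², depth = V / A = 16.0 mm.

d ≈ 16.0 mm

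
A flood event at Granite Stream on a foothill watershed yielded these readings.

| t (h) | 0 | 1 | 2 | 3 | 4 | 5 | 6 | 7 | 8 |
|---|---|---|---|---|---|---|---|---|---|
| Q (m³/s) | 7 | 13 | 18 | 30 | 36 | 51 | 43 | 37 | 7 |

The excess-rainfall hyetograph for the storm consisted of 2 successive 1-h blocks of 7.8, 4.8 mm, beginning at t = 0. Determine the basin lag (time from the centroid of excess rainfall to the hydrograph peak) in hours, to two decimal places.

t_L ≈ 4.12 h

Centroid of excess rainfall: t_c = Σ P_i·t̄_i / ΣP_i = 0.8810 h (block centres at 0.5, 1.5 h).
Hydrograph peak occurs at t = 5 h, so basin lag t_L = 5 − 0.8810 = 4.12 h.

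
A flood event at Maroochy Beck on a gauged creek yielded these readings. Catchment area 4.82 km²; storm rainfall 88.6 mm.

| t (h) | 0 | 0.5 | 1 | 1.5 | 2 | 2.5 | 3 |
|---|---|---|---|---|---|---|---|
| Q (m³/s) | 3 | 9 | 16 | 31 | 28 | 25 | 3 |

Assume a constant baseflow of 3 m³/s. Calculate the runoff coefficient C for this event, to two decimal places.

ΣQ_DR = 94.00 m³/s; V = ΣQ_DR·Δt = 1.692 × 10^5 m³.
Runoff depth d = V / A = 35.10 mm.
C = d / P = 35.10 / 88.6 = 0.40.

C ≈ 0.40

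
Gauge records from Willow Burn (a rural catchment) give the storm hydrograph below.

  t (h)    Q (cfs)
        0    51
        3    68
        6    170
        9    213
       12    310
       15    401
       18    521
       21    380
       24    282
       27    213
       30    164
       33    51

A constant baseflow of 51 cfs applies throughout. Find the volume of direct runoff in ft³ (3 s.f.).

V ≈ 2.39 × 10^7 ft³

Direct-runoff ordinates (Q − Q_b): 0.0, 17.0, 119.0, 162.0, 259.0, 350.0, 470.0, 329.0, 231.0, 162.0, 113.0, 0.0 cfs.
ΣQ_DR = 2212 cfs.
With Δt = 3 h = 10800 s, V = ΣQ_DR · Δt = 2212 × 10800 = 2.39 × 10^7 ft³.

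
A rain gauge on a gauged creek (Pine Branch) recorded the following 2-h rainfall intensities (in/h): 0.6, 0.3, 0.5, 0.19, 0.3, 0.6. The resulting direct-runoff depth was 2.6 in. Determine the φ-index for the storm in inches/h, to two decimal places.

φ ≈ 0.20 in/h

Only the 5 blocks with intensity above φ contribute runoff: 0.6, 0.3, 0.5, 0.3, 0.6 in/h.
Σ(I−φ)·Δt = d  ⇒  (0.6+0.3+0.5+0.3+0.6 − 5φ)·2 = 2.6
φ = (2.300 − 2.6/2) / 5 = 0.20 in/h.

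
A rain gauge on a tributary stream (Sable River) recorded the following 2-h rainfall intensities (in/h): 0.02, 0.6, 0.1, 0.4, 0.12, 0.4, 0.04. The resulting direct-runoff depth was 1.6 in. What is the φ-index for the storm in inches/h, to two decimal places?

Only the 3 blocks with intensity above φ contribute runoff: 0.6, 0.4, 0.4 in/h.
Σ(I−φ)·Δt = d  ⇒  (0.6+0.4+0.4 − 3φ)·2 = 1.6
φ = (1.400 − 1.6/2) / 3 = 0.20 in/h.

φ ≈ 0.20 in/h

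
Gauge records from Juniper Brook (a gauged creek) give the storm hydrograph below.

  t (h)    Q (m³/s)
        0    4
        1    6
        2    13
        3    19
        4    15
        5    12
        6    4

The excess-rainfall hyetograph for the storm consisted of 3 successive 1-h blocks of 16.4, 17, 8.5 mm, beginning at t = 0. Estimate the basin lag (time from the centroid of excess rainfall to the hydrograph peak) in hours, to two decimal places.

t_L ≈ 1.69 h

Centroid of excess rainfall: t_c = Σ P_i·t̄_i / ΣP_i = 1.3115 h (block centres at 0.5, 1.5, 2.5 h).
Hydrograph peak occurs at t = 3 h, so basin lag t_L = 3 − 1.3115 = 1.69 h.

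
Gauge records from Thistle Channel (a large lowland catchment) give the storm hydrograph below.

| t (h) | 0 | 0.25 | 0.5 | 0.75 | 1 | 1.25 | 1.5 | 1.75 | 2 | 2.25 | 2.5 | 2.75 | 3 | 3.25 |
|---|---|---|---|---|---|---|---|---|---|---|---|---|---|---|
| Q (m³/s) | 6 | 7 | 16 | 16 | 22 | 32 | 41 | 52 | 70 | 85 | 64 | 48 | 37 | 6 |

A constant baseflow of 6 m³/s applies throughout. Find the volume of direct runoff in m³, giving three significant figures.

V ≈ 3.76 × 10^5 m³

Direct-runoff ordinates (Q − Q_b): 0.0, 1.0, 10.0, 10.0, 16.0, 26.0, 35.0, 46.0, 64.0, 79.0, 58.0, 42.0, 31.0, 0.0 m³/s.
ΣQ_DR = 418.0 m³/s.
With Δt = 0.25 h = 900 s, V = ΣQ_DR · Δt = 418.0 × 900 = 3.76 × 10^5 m³.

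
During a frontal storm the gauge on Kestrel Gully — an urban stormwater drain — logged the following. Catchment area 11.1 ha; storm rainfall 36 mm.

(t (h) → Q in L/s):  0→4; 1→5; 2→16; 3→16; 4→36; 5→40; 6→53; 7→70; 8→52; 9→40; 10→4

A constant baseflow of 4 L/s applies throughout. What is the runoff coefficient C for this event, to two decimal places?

C ≈ 0.26

ΣQ_DR = 292.0 L/s; V = ΣQ_DR·Δt = 1.051 × 10^6 L.
Runoff depth d = V / A = 9.470 mm.
C = d / P = 9.470 / 36 = 0.26.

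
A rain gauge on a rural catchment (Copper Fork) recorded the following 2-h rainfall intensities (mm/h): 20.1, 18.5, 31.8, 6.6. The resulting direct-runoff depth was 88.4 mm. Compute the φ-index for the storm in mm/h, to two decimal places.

φ ≈ 8.73 mm/h

Only the 3 blocks with intensity above φ contribute runoff: 20.1, 18.5, 31.8 mm/h.
Σ(I−φ)·Δt = d  ⇒  (20.1+18.5+31.8 − 3φ)·2 = 88.4
φ = (70.40 − 88.4/2) / 3 = 8.73 mm/h.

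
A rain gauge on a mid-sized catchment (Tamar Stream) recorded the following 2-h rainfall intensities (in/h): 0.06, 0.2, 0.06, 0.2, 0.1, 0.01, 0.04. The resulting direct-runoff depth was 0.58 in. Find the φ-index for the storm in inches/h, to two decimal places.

Only the 3 blocks with intensity above φ contribute runoff: 0.2, 0.2, 0.1 in/h.
Σ(I−φ)·Δt = d  ⇒  (0.2+0.2+0.1 − 3φ)·2 = 0.58
φ = (0.5000 − 0.58/2) / 3 = 0.07 in/h.

φ ≈ 0.07 in/h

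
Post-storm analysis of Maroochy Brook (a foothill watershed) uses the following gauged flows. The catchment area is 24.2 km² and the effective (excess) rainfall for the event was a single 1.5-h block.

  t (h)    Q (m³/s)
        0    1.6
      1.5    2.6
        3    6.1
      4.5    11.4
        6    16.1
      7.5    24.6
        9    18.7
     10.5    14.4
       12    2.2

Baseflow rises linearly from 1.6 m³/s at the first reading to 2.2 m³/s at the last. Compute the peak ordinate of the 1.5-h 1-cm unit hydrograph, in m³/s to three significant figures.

Direct runoff: 0.00, 0.93, 4.35, 9.57, 14.20, 22.62, 16.65, 12.28, 0.00 m³/s; ΣQ_DR = 80.60 m³/s, peak = 22.62 m³/s.
Runoff depth d = ΣQ_DR·Δt / A = 80.60 × 5400 / (24.2 km²) = 17.99 mm.
The 1-cm UH is the DRH scaled by (10 mm)/d, so U_p = 22.62 × 10/17.99 = 12.6 m³/s.

U_p ≈ 12.6 m³/s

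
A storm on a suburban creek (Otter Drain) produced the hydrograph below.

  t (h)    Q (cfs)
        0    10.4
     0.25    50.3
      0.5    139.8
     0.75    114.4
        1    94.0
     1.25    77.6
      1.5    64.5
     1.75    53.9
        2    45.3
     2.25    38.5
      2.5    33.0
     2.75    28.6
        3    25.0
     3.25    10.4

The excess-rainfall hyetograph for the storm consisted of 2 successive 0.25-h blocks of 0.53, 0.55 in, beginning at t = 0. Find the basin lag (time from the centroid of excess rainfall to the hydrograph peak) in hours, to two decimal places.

t_L ≈ 0.25 h

Centroid of excess rainfall: t_c = Σ P_i·t̄_i / ΣP_i = 0.2523 h (block centres at 0.125, 0.375 h).
Hydrograph peak occurs at t = 0.5 h, so basin lag t_L = 0.5 − 0.2523 = 0.25 h.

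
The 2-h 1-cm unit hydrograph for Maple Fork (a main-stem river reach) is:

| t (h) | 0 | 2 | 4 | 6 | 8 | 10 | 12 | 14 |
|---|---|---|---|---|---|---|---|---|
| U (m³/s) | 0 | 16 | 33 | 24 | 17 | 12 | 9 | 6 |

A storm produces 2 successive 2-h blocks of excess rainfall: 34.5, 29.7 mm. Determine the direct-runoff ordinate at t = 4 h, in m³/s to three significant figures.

By discrete convolution, Q_j = Σ (P_i / 10 mm) · U_{j−i}.
At t = 4 h (j=2): Q = (34.5/10)·33 + (29.7/10)·16 = 161 m³/s.

Q ≈ 161 m³/s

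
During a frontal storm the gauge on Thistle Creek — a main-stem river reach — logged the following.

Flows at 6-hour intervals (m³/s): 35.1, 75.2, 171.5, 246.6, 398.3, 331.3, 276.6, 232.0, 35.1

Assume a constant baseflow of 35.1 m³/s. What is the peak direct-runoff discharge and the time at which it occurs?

Q_p = 363.2 m³/s at t = 24 h

Subtracting baseflow gives direct-runoff ordinates: 0.0, 40.1, 136.4, 211.5, 363.2, 296.2, 241.5, 196.9, 0.0 m³/s.
The maximum is 363.2 m³/s, occurring at the reading for t = 24 h.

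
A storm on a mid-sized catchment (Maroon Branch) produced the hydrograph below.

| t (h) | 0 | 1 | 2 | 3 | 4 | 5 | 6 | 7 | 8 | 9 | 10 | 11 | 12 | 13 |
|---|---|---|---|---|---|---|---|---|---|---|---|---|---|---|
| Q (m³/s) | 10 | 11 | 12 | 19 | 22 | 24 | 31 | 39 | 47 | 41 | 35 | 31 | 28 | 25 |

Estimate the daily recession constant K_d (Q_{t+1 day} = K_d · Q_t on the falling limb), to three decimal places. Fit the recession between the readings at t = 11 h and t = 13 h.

K_d ≈ 0.076

Between t = 11 h and t = 13 h the flow falls from 31 to 25 m³/s over 2×1 h = 2 h.
Per-interval ratio K = (25/31)^(1/2) = 0.8980; K_d = K^(24/1) = 0.076.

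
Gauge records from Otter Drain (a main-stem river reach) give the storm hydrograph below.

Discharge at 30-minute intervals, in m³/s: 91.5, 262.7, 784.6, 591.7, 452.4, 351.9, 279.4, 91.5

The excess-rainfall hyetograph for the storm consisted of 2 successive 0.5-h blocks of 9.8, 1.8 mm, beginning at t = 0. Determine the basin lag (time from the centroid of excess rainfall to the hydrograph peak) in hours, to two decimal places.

t_L ≈ 0.67 h

Centroid of excess rainfall: t_c = Σ P_i·t̄_i / ΣP_i = 0.3276 h (block centres at 0.25, 0.75 h).
Hydrograph peak occurs at t = 1 h, so basin lag t_L = 1 − 0.3276 = 0.67 h.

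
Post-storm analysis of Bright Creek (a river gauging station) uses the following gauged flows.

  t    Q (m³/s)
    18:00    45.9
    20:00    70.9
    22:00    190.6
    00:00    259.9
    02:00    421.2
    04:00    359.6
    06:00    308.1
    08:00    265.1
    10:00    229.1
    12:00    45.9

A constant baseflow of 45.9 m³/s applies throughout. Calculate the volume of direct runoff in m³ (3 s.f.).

V ≈ 1.25 × 10^7 m³

Direct-runoff ordinates (Q − Q_b): 0.0, 25.0, 144.7, 214.0, 375.3, 313.7, 262.2, 219.2, 183.2, 0.0 m³/s.
ΣQ_DR = 1737 m³/s.
With Δt = 2 h = 7200 s, V = ΣQ_DR · Δt = 1737 × 7200 = 1.25 × 10^7 m³.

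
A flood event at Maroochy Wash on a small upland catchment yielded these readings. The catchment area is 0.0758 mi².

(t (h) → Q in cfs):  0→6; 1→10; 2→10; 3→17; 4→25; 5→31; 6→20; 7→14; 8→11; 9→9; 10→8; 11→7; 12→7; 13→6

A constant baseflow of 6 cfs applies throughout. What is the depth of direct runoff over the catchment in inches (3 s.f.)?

d ≈ 1.98 in

Direct runoff: 0.0, 4.0, 4.0, 11.0, 19.0, 25.0, 14.0, 8.0, 5.0, 3.0, 2.0, 1.0, 1.0, 0.0 cfs; ΣQ_DR = 97.00 cfs.
V = ΣQ_DR · Δt = 97.00 × 3600 s = 3.492 × 10^5 ft³.
Over A = 0.0758 mi², depth = V / A = 1.98 in.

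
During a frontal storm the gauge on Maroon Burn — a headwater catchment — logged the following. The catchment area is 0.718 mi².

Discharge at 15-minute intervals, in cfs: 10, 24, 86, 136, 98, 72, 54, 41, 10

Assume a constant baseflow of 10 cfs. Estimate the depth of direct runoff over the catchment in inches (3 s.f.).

d ≈ 0.238 in

Direct runoff: 0.0, 14.0, 76.0, 126.0, 88.0, 62.0, 44.0, 31.0, 0.0 cfs; ΣQ_DR = 441.0 cfs.
V = ΣQ_DR · Δt = 441.0 × 900 s = 3.969 × 10^5 ft³.
Over A = 0.718 mi², depth = V / A = 0.238 in.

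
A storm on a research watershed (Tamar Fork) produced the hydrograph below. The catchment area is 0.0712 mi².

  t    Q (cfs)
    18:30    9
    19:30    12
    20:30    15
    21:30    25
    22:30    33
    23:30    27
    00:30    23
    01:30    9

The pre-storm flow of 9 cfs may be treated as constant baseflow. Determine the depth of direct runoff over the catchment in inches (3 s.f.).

d ≈ 1.76 in

Direct runoff: 0.0, 3.0, 6.0, 16.0, 24.0, 18.0, 14.0, 0.0 cfs; ΣQ_DR = 81.00 cfs.
V = ΣQ_DR · Δt = 81.00 × 3600 s = 2.916 × 10^5 ft³.
Over A = 0.0712 mi², depth = V / A = 1.76 in.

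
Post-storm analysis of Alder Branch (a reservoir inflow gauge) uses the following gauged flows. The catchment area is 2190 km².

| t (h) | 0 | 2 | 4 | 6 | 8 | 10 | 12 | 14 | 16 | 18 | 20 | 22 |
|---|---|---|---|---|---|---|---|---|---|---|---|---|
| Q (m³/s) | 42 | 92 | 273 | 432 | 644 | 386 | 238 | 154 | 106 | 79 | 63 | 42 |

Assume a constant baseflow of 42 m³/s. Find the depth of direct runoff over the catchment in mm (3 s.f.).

Direct runoff: 0.0, 50.0, 231.0, 390.0, 602.0, 344.0, 196.0, 112.0, 64.0, 37.0, 21.0, 0.0 m³/s; ΣQ_DR = 2047 m³/s.
V = ΣQ_DR · Δt = 2047 × 7200 s = 1.474 × 10^7 m³.
Over A = 2190 km², depth = V / A = 6.73 mm.

d ≈ 6.73 mm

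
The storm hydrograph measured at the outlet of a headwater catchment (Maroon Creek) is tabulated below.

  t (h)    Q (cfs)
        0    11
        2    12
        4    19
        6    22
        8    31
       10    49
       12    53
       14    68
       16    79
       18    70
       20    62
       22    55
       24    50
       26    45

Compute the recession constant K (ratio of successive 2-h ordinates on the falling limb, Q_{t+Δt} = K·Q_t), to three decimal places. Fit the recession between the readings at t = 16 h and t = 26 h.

Using the recession-limb readings at t = 16 h and t = 26 h: Q falls from 79 to 45 cfs over 5 intervals.
K = (Q₂/Q₁)^(1/5) = (45/79)^(1/5) = 0.894.

K ≈ 0.894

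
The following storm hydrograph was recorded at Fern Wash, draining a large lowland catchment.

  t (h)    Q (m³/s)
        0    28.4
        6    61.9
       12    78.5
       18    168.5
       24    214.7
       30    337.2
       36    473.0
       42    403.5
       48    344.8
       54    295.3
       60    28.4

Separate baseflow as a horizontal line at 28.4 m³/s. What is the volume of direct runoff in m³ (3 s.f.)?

Direct-runoff ordinates (Q − Q_b): 0.0, 33.5, 50.1, 140.1, 186.3, 308.8, 444.6, 375.1, 316.4, 266.9, 0.0 m³/s.
ΣQ_DR = 2122 m³/s.
With Δt = 6 h = 21600 s, V = ΣQ_DR · Δt = 2122 × 21600 = 4.58 × 10^7 m³.

V ≈ 4.58 × 10^7 m³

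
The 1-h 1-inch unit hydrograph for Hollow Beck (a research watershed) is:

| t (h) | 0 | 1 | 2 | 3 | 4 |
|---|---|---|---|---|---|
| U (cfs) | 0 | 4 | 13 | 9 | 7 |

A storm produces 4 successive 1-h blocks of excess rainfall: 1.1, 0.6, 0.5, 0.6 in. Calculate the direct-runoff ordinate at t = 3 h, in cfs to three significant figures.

Q ≈ 19.7 cfs

By discrete convolution, Q_j = Σ (P_i / 1 in) · U_{j−i}.
At t = 3 h (j=3): Q = (1.1/1)·9 + (0.6/1)·13 + (0.5/1)·4 + (0.6/1)·0 = 19.7 cfs.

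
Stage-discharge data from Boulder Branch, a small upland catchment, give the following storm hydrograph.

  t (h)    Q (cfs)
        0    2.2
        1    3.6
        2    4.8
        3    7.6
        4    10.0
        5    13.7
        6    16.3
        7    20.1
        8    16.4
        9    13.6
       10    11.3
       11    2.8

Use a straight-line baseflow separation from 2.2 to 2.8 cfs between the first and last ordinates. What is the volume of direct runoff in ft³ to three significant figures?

V ≈ 3.33 × 10^5 ft³

Direct-runoff ordinates (Q − Q_b): 0.00, 1.35, 2.49, 5.24, 7.58, 11.23, 13.77, 17.52, 13.76, 10.91, 8.55, 0.00 cfs.
ΣQ_DR = 92.40 cfs.
With Δt = 1 h = 3600 s, V = ΣQ_DR · Δt = 92.40 × 3600 = 3.33 × 10^5 ft³.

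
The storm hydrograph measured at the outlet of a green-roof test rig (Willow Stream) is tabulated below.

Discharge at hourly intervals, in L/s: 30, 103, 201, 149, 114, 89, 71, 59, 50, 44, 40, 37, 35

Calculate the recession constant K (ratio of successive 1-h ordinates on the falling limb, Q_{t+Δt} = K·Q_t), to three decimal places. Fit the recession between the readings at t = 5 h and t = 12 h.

Using the recession-limb readings at t = 5 h and t = 12 h: Q falls from 89 to 35 L/s over 7 intervals.
K = (Q₂/Q₁)^(1/7) = (35/89)^(1/7) = 0.875.

K ≈ 0.875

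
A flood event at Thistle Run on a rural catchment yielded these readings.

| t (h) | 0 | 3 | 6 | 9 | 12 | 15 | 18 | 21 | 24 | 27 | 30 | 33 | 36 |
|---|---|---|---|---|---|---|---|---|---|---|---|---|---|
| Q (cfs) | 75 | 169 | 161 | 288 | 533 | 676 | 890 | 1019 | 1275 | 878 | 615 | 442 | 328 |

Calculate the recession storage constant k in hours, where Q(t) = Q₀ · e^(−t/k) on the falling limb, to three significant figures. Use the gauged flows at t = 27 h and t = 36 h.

k ≈ 9.14 h

On the falling limb, Q drops from 878 to 328 cfs between t = 27 h and t = 36 h (Δt = 9 h).
k = −Δt / ln(Q₂/Q₁) = −9 / ln(328/878) = 9.14 h.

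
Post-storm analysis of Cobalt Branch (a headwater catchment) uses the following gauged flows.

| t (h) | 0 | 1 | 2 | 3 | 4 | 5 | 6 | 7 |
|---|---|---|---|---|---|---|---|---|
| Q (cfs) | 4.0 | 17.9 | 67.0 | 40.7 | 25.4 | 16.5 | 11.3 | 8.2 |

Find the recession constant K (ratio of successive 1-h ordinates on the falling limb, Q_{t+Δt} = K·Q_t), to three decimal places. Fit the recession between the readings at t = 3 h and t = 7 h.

K ≈ 0.670

Using the recession-limb readings at t = 3 h and t = 7 h: Q falls from 40.7 to 8.2 cfs over 4 intervals.
K = (Q₂/Q₁)^(1/4) = (8.2/40.7)^(1/4) = 0.670.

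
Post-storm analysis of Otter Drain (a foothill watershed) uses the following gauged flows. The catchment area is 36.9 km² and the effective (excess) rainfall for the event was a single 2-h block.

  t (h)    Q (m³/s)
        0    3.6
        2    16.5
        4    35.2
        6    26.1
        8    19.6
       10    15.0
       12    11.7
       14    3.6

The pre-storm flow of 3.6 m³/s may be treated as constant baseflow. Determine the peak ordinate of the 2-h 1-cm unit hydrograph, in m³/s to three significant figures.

Direct runoff: 0.0, 12.9, 31.6, 22.5, 16.0, 11.4, 8.1, 0.0 m³/s; ΣQ_DR = 102.5 m³/s, peak = 31.6 m³/s.
Runoff depth d = ΣQ_DR·Δt / A = 102.5 × 7200 / (36.9 km²) = 20.00 mm.
The 1-cm UH is the DRH scaled by (10 mm)/d, so U_p = 31.6 × 10/20.00 = 15.8 m³/s.

U_p ≈ 15.8 m³/s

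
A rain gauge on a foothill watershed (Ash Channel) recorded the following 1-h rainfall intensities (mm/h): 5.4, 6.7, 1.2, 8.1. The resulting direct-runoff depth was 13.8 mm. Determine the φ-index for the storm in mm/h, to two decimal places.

Only the 3 blocks with intensity above φ contribute runoff: 5.4, 6.7, 8.1 mm/h.
Σ(I−φ)·Δt = d  ⇒  (5.4+6.7+8.1 − 3φ)·1 = 13.8
φ = (20.20 − 13.8/1) / 3 = 2.13 mm/h.

φ ≈ 2.13 mm/h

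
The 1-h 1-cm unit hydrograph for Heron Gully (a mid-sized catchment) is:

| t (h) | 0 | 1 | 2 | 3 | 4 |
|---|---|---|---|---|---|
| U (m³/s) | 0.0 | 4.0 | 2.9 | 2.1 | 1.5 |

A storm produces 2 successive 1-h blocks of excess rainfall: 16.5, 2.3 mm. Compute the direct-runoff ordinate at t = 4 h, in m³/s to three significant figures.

By discrete convolution, Q_j = Σ (P_i / 10 mm) · U_{j−i}.
At t = 4 h (j=4): Q = (16.5/10)·1.5 + (2.3/10)·2.1 = 2.96 m³/s.

Q ≈ 2.96 m³/s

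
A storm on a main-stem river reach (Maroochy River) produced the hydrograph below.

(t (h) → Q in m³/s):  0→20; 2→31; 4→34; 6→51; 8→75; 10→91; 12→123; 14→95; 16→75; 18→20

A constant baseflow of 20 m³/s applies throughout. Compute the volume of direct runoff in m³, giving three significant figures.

Direct-runoff ordinates (Q − Q_b): 0.0, 11.0, 14.0, 31.0, 55.0, 71.0, 103.0, 75.0, 55.0, 0.0 m³/s.
ΣQ_DR = 415.0 m³/s.
With Δt = 2 h = 7200 s, V = ΣQ_DR · Δt = 415.0 × 7200 = 2.99 × 10^6 m³.

V ≈ 2.99 × 10^6 m³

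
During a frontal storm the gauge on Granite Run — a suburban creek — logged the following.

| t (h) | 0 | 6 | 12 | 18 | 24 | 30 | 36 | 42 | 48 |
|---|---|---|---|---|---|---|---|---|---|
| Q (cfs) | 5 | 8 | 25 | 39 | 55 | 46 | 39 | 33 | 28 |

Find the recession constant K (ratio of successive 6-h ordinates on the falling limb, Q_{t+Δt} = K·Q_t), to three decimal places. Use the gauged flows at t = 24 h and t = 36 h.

Using the recession-limb readings at t = 24 h and t = 36 h: Q falls from 55 to 39 cfs over 2 intervals.
K = (Q₂/Q₁)^(1/2) = (39/55)^(1/2) = 0.842.

K ≈ 0.842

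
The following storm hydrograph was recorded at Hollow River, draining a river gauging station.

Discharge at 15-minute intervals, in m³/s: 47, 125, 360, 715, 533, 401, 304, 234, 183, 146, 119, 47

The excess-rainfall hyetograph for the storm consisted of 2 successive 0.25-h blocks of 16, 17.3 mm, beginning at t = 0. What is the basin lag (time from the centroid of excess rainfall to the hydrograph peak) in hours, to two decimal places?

Centroid of excess rainfall: t_c = Σ P_i·t̄_i / ΣP_i = 0.2549 h (block centres at 0.125, 0.375 h).
Hydrograph peak occurs at t = 0.75 h, so basin lag t_L = 0.75 − 0.2549 = 0.50 h.

t_L ≈ 0.50 h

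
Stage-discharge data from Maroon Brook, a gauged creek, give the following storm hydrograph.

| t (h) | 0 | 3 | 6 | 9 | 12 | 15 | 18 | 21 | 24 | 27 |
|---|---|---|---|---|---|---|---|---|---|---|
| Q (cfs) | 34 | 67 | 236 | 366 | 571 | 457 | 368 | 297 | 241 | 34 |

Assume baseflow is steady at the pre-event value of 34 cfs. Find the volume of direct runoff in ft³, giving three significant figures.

V ≈ 2.52 × 10^7 ft³

Direct-runoff ordinates (Q − Q_b): 0.0, 33.0, 202.0, 332.0, 537.0, 423.0, 334.0, 263.0, 207.0, 0.0 cfs.
ΣQ_DR = 2331 cfs.
With Δt = 3 h = 10800 s, V = ΣQ_DR · Δt = 2331 × 10800 = 2.52 × 10^7 ft³.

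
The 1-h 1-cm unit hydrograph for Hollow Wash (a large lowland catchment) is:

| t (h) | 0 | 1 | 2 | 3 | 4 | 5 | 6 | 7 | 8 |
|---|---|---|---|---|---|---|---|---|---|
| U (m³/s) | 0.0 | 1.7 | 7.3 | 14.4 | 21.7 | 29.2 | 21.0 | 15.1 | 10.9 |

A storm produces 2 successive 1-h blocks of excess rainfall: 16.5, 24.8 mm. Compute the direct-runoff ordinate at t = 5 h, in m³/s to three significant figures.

By discrete convolution, Q_j = Σ (P_i / 10 mm) · U_{j−i}.
At t = 5 h (j=5): Q = (16.5/10)·29.2 + (24.8/10)·21.7 = 102 m³/s.

Q ≈ 102 m³/s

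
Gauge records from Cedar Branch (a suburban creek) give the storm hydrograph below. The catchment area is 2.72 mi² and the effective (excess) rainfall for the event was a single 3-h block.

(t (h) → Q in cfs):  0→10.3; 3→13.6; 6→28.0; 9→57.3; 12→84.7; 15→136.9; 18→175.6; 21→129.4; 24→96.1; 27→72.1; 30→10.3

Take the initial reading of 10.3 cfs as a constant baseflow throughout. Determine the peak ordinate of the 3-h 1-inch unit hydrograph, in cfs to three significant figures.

U_p ≈ 138 cfs

Direct runoff: 0.0, 3.3, 17.7, 47.0, 74.4, 126.6, 165.3, 119.1, 85.8, 61.8, 0.0 cfs; ΣQ_DR = 701.0 cfs, peak = 165.3 cfs.
Runoff depth d = ΣQ_DR·Δt / A = 701.0 × 10800 / (2.72 mi²) = 1.198 in.
The 1-inch UH is the DRH scaled by (1 in)/d, so U_p = 165.3 × 1/1.198 = 138 cfs.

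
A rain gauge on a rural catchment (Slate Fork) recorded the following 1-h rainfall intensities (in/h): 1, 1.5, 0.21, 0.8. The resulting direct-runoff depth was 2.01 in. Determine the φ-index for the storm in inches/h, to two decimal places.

φ ≈ 0.43 in/h

Only the 3 blocks with intensity above φ contribute runoff: 1, 1.5, 0.8 in/h.
Σ(I−φ)·Δt = d  ⇒  (1+1.5+0.8 − 3φ)·1 = 2.01
φ = (3.300 − 2.01/1) / 3 = 0.43 in/h.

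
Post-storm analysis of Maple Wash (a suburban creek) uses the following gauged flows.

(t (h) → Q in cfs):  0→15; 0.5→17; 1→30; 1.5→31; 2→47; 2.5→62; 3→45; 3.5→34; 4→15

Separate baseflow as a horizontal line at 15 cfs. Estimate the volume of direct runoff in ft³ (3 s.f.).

V ≈ 2.90 × 10^5 ft³

Direct-runoff ordinates (Q − Q_b): 0.0, 2.0, 15.0, 16.0, 32.0, 47.0, 30.0, 19.0, 0.0 cfs.
ΣQ_DR = 161.0 cfs.
With Δt = 0.5 h = 1800 s, V = ΣQ_DR · Δt = 161.0 × 1800 = 2.90 × 10^5 ft³.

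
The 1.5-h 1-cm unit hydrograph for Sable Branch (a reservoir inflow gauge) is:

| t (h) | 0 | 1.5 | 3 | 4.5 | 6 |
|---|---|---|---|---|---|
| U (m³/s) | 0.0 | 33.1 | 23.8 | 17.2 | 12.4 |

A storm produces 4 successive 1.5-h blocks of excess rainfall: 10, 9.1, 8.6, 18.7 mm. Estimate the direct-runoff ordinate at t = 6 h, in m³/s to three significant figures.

Q ≈ 110 m³/s

By discrete convolution, Q_j = Σ (P_i / 10 mm) · U_{j−i}.
At t = 6 h (j=4): Q = (10/10)·12.4 + (9.1/10)·17.2 + (8.6/10)·23.8 + (18.7/10)·33.1 = 110 m³/s.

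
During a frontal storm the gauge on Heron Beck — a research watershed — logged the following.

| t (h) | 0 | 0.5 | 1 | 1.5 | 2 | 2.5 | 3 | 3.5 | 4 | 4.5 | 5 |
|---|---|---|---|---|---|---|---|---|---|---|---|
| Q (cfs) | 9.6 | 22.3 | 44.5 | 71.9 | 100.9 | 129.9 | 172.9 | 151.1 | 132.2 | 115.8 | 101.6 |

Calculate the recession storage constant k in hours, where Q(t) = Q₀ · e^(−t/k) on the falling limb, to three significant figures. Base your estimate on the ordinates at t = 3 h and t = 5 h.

k ≈ 3.76 h

On the falling limb, Q drops from 172.9 to 101.6 cfs between t = 3 h and t = 5 h (Δt = 2 h).
k = −Δt / ln(Q₂/Q₁) = −2 / ln(101.6/172.9) = 3.76 h.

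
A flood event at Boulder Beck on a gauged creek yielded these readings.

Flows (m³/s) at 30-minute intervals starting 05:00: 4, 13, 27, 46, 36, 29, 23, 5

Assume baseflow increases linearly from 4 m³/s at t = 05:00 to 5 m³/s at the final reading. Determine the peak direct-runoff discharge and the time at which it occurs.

Q_p = 41.57 m³/s at t = 06:30

Subtracting baseflow gives direct-runoff ordinates: 0.00, 8.86, 22.71, 41.57, 31.43, 24.29, 18.14, 0.00 m³/s.
The maximum is 41.57 m³/s, occurring at the reading for t = 06:30.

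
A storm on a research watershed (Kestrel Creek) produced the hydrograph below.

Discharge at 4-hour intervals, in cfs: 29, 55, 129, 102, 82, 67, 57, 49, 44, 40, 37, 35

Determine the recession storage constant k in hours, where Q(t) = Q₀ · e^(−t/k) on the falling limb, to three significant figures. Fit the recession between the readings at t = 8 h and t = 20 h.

On the falling limb, Q drops from 129 to 67 cfs between t = 8 h and t = 20 h (Δt = 12 h).
k = −Δt / ln(Q₂/Q₁) = −12 / ln(67/129) = 18.3 h.

k ≈ 18.3 h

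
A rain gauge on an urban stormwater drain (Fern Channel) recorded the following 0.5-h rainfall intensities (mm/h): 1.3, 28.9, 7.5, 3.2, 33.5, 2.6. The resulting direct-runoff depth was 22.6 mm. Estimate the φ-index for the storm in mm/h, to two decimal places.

Only the 2 blocks with intensity above φ contribute runoff: 28.9, 33.5 mm/h.
Σ(I−φ)·Δt = d  ⇒  (28.9+33.5 − 2φ)·0.5 = 22.6
φ = (62.40 − 22.6/0.5) / 2 = 8.60 mm/h.

φ ≈ 8.60 mm/h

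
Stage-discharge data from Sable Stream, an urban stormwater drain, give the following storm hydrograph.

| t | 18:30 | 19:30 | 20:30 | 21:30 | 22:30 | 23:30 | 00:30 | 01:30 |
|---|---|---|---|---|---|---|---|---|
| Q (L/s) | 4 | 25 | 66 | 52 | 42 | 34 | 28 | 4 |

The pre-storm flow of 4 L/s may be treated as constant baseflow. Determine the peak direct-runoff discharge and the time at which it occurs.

Subtracting baseflow gives direct-runoff ordinates: 0.0, 21.0, 62.0, 48.0, 38.0, 30.0, 24.0, 0.0 L/s.
The maximum is 62.0 L/s, occurring at the reading for t = 20:30.

Q_p = 62.0 L/s at t = 20:30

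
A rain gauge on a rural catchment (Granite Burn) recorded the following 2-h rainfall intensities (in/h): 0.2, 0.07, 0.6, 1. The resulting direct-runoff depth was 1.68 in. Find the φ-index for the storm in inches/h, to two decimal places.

φ ≈ 0.38 in/h

Only the 2 blocks with intensity above φ contribute runoff: 0.6, 1 in/h.
Σ(I−φ)·Δt = d  ⇒  (0.6+1 − 2φ)·2 = 1.68
φ = (1.600 − 1.68/2) / 2 = 0.38 in/h.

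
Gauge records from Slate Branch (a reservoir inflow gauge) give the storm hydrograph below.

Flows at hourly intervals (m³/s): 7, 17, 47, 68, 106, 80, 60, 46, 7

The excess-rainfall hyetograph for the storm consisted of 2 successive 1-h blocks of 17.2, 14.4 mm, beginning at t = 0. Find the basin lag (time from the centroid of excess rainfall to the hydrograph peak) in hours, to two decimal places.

Centroid of excess rainfall: t_c = Σ P_i·t̄_i / ΣP_i = 0.9557 h (block centres at 0.5, 1.5 h).
Hydrograph peak occurs at t = 4 h, so basin lag t_L = 4 − 0.9557 = 3.04 h.

t_L ≈ 3.04 h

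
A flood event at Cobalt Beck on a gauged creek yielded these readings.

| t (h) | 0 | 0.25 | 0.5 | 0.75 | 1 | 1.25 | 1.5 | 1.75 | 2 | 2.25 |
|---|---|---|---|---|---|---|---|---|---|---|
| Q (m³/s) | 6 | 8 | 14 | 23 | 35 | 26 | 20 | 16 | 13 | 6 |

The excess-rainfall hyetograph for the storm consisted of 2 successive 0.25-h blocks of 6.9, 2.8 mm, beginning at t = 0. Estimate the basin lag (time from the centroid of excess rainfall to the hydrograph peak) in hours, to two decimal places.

Centroid of excess rainfall: t_c = Σ P_i·t̄_i / ΣP_i = 0.1972 h (block centres at 0.125, 0.375 h).
Hydrograph peak occurs at t = 1 h, so basin lag t_L = 1 − 0.1972 = 0.80 h.

t_L ≈ 0.80 h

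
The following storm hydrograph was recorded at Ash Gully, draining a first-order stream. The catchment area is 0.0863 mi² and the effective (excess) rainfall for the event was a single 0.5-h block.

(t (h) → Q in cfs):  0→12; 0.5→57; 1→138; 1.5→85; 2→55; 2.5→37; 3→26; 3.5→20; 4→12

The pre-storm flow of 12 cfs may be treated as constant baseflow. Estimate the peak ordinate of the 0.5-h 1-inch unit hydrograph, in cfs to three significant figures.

U_p ≈ 42.0 cfs

Direct runoff: 0.0, 45.0, 126.0, 73.0, 43.0, 25.0, 14.0, 8.0, 0.0 cfs; ΣQ_DR = 334.0 cfs, peak = 126.0 cfs.
Runoff depth d = ΣQ_DR·Δt / A = 334.0 × 1800 / (0.0863 mi²) = 2.999 in.
The 1-inch UH is the DRH scaled by (1 in)/d, so U_p = 126.0 × 1/2.999 = 42.0 cfs.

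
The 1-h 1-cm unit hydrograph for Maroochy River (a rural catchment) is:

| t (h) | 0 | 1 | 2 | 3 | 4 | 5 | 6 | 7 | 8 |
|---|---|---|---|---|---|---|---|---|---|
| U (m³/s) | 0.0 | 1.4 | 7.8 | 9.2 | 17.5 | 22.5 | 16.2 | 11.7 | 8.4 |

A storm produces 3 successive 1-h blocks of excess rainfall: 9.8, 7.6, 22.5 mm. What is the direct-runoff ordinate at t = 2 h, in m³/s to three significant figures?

By discrete convolution, Q_j = Σ (P_i / 10 mm) · U_{j−i}.
At t = 2 h (j=2): Q = (9.8/10)·7.8 + (7.6/10)·1.4 + (22.5/10)·0.0 = 8.71 m³/s.

Q ≈ 8.71 m³/s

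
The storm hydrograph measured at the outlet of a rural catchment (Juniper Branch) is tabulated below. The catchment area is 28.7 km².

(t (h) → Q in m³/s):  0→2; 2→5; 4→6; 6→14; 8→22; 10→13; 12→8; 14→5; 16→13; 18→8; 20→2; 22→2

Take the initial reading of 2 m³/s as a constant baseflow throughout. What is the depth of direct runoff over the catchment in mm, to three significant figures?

Direct runoff: 0.0, 3.0, 4.0, 12.0, 20.0, 11.0, 6.0, 3.0, 11.0, 6.0, 0.0, 0.0 m³/s; ΣQ_DR = 76.00 m³/s.
V = ΣQ_DR · Δt = 76.00 × 7200 s = 5.472 × 10^5 m³.
Over A = 28.7 km², depth = V / A = 19.1 mm.

d ≈ 19.1 mm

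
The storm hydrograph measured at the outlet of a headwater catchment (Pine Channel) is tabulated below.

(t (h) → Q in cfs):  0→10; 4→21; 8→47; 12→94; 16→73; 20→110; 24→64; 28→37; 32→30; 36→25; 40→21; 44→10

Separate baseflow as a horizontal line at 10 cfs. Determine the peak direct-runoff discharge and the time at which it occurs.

Q_p = 100.0 cfs at t = 20 h

Subtracting baseflow gives direct-runoff ordinates: 0.0, 11.0, 37.0, 84.0, 63.0, 100.0, 54.0, 27.0, 20.0, 15.0, 11.0, 0.0 cfs.
The maximum is 100.0 cfs, occurring at the reading for t = 20 h.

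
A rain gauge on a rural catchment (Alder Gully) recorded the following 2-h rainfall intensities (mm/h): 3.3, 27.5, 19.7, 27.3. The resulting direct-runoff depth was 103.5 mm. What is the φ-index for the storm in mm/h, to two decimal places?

φ ≈ 7.58 mm/h

Only the 3 blocks with intensity above φ contribute runoff: 27.5, 19.7, 27.3 mm/h.
Σ(I−φ)·Δt = d  ⇒  (27.5+19.7+27.3 − 3φ)·2 = 103.5
φ = (74.50 − 103.5/2) / 3 = 7.58 mm/h.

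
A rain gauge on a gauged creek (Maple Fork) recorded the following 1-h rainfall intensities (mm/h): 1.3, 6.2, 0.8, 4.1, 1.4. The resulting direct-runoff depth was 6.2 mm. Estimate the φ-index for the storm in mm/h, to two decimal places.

Only the 2 blocks with intensity above φ contribute runoff: 6.2, 4.1 mm/h.
Σ(I−φ)·Δt = d  ⇒  (6.2+4.1 − 2φ)·1 = 6.2
φ = (10.30 − 6.2/1) / 2 = 2.05 mm/h.

φ ≈ 2.05 mm/h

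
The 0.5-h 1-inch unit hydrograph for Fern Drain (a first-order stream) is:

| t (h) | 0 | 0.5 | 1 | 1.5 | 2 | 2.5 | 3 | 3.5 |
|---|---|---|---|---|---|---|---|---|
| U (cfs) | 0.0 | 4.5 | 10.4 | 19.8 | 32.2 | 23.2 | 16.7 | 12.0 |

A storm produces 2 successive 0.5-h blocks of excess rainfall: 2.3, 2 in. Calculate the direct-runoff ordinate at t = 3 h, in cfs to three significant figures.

By discrete convolution, Q_j = Σ (P_i / 1 in) · U_{j−i}.
At t = 3 h (j=6): Q = (2.3/1)·16.7 + (2/1)·23.2 = 84.8 cfs.

Q ≈ 84.8 cfs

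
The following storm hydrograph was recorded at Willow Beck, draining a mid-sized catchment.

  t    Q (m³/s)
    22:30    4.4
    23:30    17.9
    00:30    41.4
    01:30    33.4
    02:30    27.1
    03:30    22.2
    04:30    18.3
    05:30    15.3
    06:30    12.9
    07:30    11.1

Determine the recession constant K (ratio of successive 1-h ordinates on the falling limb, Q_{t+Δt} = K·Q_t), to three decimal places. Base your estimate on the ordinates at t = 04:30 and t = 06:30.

Using the recession-limb readings at t = 04:30 and t = 06:30: Q falls from 18.3 to 12.9 m³/s over 2 intervals.
K = (Q₂/Q₁)^(1/2) = (12.9/18.3)^(1/2) = 0.840.

K ≈ 0.840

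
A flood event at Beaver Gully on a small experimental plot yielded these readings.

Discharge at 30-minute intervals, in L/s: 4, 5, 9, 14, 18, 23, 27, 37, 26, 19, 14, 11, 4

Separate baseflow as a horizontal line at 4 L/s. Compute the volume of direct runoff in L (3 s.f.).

V ≈ 2.86 × 10^5 L

Direct-runoff ordinates (Q − Q_b): 0.0, 1.0, 5.0, 10.0, 14.0, 19.0, 23.0, 33.0, 22.0, 15.0, 10.0, 7.0, 0.0 L/s.
ΣQ_DR = 159.0 L/s.
With Δt = 0.5 h = 1800 s, V = ΣQ_DR · Δt = 159.0 × 1800 = 2.86 × 10^5 L.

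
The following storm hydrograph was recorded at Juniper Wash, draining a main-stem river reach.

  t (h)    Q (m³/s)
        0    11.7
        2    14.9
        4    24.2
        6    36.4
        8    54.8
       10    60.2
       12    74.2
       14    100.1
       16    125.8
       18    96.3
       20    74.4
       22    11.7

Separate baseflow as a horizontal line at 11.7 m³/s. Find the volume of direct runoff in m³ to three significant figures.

V ≈ 3.92 × 10^6 m³

Direct-runoff ordinates (Q − Q_b): 0.0, 3.2, 12.5, 24.7, 43.1, 48.5, 62.5, 88.4, 114.1, 84.6, 62.7, 0.0 m³/s.
ΣQ_DR = 544.3 m³/s.
With Δt = 2 h = 7200 s, V = ΣQ_DR · Δt = 544.3 × 7200 = 3.92 × 10^6 m³.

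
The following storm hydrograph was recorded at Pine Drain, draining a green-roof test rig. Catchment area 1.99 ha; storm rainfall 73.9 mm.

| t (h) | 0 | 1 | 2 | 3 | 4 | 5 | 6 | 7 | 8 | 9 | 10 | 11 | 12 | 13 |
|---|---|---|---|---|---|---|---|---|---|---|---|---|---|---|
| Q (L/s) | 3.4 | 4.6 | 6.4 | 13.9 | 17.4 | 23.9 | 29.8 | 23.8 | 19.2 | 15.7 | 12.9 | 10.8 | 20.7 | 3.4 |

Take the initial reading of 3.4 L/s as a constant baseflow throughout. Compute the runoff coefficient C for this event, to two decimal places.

ΣQ_DR = 158.3 L/s; V = ΣQ_DR·Δt = 5.699 × 10^5 L.
Runoff depth d = V / A = 28.64 mm.
C = d / P = 28.64 / 73.9 = 0.39.

C ≈ 0.39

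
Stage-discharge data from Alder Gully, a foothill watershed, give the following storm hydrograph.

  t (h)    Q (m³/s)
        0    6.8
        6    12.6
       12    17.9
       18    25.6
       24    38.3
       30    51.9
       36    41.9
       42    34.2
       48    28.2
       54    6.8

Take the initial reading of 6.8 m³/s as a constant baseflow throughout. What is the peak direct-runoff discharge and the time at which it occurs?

Q_p = 45.1 m³/s at t = 30 h

Subtracting baseflow gives direct-runoff ordinates: 0.0, 5.8, 11.1, 18.8, 31.5, 45.1, 35.1, 27.4, 21.4, 0.0 m³/s.
The maximum is 45.1 m³/s, occurring at the reading for t = 30 h.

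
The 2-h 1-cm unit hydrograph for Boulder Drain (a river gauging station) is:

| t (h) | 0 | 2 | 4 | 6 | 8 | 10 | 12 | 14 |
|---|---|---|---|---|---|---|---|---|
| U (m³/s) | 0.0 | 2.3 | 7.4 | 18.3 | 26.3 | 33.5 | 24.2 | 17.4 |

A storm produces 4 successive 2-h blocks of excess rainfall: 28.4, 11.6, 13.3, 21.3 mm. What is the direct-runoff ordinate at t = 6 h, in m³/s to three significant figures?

By discrete convolution, Q_j = Σ (P_i / 10 mm) · U_{j−i}.
At t = 6 h (j=3): Q = (28.4/10)·18.3 + (11.6/10)·7.4 + (13.3/10)·2.3 + (21.3/10)·0.0 = 63.6 m³/s.

Q ≈ 63.6 m³/s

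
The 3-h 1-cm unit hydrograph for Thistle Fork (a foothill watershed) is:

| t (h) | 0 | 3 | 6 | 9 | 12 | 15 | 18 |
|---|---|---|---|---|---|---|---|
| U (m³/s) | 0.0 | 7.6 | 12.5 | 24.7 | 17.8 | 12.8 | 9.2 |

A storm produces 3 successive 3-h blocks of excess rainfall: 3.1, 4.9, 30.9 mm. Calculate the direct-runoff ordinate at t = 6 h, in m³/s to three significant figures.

Q ≈ 7.60 m³/s

By discrete convolution, Q_j = Σ (P_i / 10 mm) · U_{j−i}.
At t = 6 h (j=2): Q = (3.1/10)·12.5 + (4.9/10)·7.6 + (30.9/10)·0.0 = 7.60 m³/s.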